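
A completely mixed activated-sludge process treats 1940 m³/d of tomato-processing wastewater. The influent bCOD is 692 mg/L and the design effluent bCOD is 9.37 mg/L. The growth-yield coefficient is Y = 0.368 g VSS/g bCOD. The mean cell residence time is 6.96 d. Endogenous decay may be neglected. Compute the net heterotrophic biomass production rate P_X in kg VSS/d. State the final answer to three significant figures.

Since k_d ≈ 0, Y_obs = Y = 0.368 g VSS/g bCOD.
Mass of bCOD removed per day: Q(S₀ − S) = 1940 × 682.6 g/m³ = 1324 kg/d.
Biomass produced: P_X = Y_obs·Q·ΔS = 0.3680 × 1324 ≈ 487.3 kg VSS/d.

P_X ≈ 487 kg VSS/d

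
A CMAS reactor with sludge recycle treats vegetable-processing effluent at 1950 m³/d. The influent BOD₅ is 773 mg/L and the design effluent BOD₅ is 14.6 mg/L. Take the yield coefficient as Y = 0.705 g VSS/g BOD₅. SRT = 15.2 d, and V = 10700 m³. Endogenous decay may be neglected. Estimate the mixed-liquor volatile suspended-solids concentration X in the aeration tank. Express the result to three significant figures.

Without decay, X = Y Q (S₀−S) θ_c / V = 0.705 × 1950 × (773 − 14.6) × 15.2 / 10700 = 1481 mg/L.

X ≈ 1480 mg/L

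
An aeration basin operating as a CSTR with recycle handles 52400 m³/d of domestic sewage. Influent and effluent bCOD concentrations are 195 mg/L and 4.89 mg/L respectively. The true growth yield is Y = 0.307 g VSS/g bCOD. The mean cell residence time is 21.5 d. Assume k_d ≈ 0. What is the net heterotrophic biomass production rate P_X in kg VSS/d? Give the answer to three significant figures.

P_X ≈ 3060 kg VSS/d

Since k_d ≈ 0, Y_obs = Y = 0.307 g VSS/g bCOD.
Q·(S₀ − S) = 52400 × (195 − 4.89) × 10⁻³ = 9962 kg/d removed.
P_X = Y_obs · Q(S₀ − S) = 0.3070 × 9962 = 3058 kg VSS/d.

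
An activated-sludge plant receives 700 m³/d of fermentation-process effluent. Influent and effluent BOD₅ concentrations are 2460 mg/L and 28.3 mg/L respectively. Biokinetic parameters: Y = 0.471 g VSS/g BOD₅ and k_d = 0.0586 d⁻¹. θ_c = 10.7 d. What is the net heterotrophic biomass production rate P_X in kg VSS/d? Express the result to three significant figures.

Observed yield with endogenous decay: Y_obs = Y / (1 + k_d·θ_c) = 0.471 / (1 + 0.0586 × 10.7) = 0.471 / 1.627 = 0.2895 g VSS/g BOD₅.
Q·(S₀ − S) = 700 × (2460 − 28.3) × 10⁻³ = 1702 kg/d removed.
P_X = Y_obs · Q(S₀ − S) = 0.2895 × 1702 = 492.8 kg VSS/d.

P_X ≈ 493 kg VSS/d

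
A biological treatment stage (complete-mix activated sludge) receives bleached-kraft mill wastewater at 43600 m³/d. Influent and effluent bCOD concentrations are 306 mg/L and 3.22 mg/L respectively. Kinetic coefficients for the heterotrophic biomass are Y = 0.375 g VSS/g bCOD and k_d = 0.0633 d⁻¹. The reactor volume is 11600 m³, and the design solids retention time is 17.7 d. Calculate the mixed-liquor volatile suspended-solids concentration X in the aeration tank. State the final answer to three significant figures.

X ≈ 3560 mg/L

Solving the biomass balance for X: X = Y Q (S₀−S) θ_c / [V (1+k_d θ_c)] = 0.375 × 43600 × (306 − 3.22) × 17.7 / [11600 × (1 + 0.0633 × 17.7)] = 3562 mg/L.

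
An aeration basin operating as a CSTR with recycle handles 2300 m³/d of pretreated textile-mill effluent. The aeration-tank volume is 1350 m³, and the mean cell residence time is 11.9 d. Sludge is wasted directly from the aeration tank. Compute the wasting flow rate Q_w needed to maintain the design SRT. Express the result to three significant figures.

For wasting at MLVSS concentration, Q_w = V/θ_c = 1350/11.9 = 113.4 m³/d.

Q_w ≈ 113 m³/d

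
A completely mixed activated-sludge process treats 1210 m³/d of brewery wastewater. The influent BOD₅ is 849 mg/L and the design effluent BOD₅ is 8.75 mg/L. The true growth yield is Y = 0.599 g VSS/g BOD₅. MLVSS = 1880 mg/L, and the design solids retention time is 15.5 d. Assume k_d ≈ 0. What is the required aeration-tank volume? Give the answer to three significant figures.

V·X = Y·Q·ΔS·θ_c gives V = 0.599 × 1210 × (849 − 8.75) × 15.5 / 1880 = 5021 m³.

V ≈ 5020 m³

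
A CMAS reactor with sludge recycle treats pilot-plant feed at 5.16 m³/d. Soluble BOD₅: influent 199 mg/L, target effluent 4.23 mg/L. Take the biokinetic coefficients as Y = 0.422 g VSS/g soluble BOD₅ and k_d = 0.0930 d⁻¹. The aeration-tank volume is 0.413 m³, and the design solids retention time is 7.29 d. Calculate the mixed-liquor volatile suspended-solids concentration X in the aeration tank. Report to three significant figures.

From V·X·(1 + k_d·θ_c) = Y·Q·(S₀ − S)·θ_c: X = 0.422 × 5.16 × (199 − 4.23) × 7.29 / [0.413 × (1 + 0.0930 × 7.29)] = 4461 mg/L.

X ≈ 4460 mg/L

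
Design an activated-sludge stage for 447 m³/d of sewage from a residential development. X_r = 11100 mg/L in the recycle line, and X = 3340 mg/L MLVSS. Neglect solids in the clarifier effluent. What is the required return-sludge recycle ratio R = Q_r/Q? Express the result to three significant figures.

R ≈ 0.430

Mass balance around the secondary clarifier (neglecting effluent solids): R = X / (X_r − X) = 3340 / (11100 − 3340) = 0.4304.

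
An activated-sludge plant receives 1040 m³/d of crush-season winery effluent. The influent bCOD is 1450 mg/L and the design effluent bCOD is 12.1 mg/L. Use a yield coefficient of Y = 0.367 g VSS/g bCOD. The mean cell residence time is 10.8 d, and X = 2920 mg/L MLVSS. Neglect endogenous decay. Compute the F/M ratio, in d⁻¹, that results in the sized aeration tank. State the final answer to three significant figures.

With k_d = 0 the design equation reduces to V = Y Q (S₀−S) θ_c / X = 0.367 × 1040 × (1450 − 12.1) × 10.8 / 2920 = 2030 m³.
F/M = applied load / biomass = Q·S₀/(V·X) = 1040 × 1450 / (2030 × 2920) = 0.2544 d⁻¹.

F/M ≈ 0.254 d⁻¹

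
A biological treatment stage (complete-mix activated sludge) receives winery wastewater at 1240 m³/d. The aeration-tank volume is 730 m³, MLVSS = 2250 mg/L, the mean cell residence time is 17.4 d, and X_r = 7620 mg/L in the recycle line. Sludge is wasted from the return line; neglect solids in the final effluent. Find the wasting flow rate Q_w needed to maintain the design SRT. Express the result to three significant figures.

Q_w = (V·X)/(θ_c X_r) = 730.0 × 2250 / (17.4 × 7620) = 12.39 m³/d.

Q_w ≈ 12.4 m³/d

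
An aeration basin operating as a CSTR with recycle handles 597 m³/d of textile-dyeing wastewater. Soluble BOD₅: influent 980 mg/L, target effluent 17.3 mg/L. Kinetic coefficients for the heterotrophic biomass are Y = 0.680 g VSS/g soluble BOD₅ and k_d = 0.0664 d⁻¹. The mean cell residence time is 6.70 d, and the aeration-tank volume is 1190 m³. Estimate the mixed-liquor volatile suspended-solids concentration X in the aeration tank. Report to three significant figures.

X = Y·Q·ΔS·θ_c / [V·(1 + k_d θ_c)] = 0.680 × 597 × (980 − 17.3) × 6.70 / [1190 × (1 + 0.0664 × 6.70)] = 1523 mg/L.

X ≈ 1520 mg/L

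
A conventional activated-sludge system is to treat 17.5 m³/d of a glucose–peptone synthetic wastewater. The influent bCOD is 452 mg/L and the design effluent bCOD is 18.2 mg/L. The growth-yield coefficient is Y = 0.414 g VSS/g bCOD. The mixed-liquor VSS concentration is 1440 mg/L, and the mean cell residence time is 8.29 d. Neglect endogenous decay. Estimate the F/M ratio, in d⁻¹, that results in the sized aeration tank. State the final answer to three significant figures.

V·X = Y·Q·ΔS·θ_c gives V = 0.414 × 17.5 × (452 − 18.2) × 8.29 / 1440 = 18.09 m³.
F/M = Q·S₀ / (V·X) = 17.5 × 452 / (18.09 × 1440) = 0.3036 g bCOD·(g VSS·d)⁻¹.

F/M ≈ 0.304 d⁻¹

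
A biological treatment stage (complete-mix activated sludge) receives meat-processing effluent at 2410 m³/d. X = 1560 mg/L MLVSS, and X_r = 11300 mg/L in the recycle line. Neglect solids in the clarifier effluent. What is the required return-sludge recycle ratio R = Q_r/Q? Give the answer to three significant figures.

Solids balance on the clarifier gives (1+R)X = R·X_r, so R = X/(X_r − X) = 1560 / (11300 − 1560) = 0.1602.

R ≈ 0.160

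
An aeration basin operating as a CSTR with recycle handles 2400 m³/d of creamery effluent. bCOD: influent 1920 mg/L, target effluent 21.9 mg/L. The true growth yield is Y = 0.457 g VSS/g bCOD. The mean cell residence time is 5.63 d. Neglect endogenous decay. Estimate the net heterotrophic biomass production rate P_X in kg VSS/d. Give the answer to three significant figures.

With endogenous decay neglected, the observed yield equals the true yield: Y_obs = Y = 0.457 g VSS/g bCOD.
Mass of bCOD removed per day: Q(S₀ − S) = 2400 × 1898 g/m³ = 4555 kg/d.
Net biomass production P_X = Y_obs × Q·(S₀ − S) = 0.4570 × 4555 = 2082 kg VSS/d.

P_X ≈ 2080 kg VSS/d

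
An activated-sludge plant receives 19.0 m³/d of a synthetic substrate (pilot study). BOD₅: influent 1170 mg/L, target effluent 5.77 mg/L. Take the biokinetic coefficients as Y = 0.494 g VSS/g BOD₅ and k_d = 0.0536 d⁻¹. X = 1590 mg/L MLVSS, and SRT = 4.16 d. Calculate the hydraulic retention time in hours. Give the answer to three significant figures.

Rearranging the biomass balance for a CMAS with decay, V = Y·Q·ΔS·θ_c / [X·(1+k_d θ_c)] = 0.494 × 19.0 × (1170 − 5.77) × 4.16 / [1590 × (1 + 0.0536 × 4.16)] = 4.55×10^4 / 1945 = 23.38 m³.
Hydraulic retention time τ = V/Q = 23.38 / 19.0 = 1.230 d = 29.53 h.

τ ≈ 29.5 h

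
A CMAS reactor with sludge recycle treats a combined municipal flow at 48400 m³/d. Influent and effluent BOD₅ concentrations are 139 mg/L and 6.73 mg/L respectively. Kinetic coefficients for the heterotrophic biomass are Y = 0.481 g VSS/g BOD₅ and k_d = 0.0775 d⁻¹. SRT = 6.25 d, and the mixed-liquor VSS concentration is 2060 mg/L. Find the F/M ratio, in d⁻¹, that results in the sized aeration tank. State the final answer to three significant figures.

F/M ≈ 0.519 d⁻¹

Steady-state biomass mass balance: V·X·(1 + k_d·θ_c) = Y·Q·(S₀ − S)·θ_c, so V = 0.481 × 48400 × (139 − 6.73) × 6.25 / [2060 × (1 + 0.0775 × 6.25)] = 1.92×10^7 / 3058 = 6294 m³.
Food-to-microorganism ratio F/M = Q S₀ / (V X) = 48400 × 139 / (6294 × 2060) = 0.5189 d⁻¹.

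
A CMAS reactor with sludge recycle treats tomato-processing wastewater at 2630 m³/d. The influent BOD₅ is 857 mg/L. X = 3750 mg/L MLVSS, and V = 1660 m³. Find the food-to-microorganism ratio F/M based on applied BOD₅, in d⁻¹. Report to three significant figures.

F/M ≈ 0.362 d⁻¹

F/M = applied load / biomass = Q·S₀/(V·X) = 2630 × 857 / (1660 × 3750) = 0.3621 d⁻¹.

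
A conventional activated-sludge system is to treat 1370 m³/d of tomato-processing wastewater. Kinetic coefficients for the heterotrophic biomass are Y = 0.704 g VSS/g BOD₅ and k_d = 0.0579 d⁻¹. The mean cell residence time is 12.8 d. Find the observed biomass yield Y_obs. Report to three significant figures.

Y_obs ≈ 0.404 g VSS/g BOD₅

Y_obs = Y / (1 + k_d θ_c) = 0.704 / (1 + 0.0579 × 12.8) = 0.704 / 1.741 = 0.4043.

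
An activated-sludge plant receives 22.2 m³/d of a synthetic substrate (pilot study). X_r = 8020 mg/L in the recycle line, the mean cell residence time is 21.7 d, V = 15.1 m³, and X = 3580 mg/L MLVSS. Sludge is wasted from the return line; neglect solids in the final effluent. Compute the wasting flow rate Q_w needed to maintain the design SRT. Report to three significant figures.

Wasting from the return line (neglecting effluent solids): Q_w = V·X / (θ_c·X_r) = 15.10 × 3580 / (21.7 × 8020) = 0.3106 m³/d.

Q_w ≈ 0.311 m³/d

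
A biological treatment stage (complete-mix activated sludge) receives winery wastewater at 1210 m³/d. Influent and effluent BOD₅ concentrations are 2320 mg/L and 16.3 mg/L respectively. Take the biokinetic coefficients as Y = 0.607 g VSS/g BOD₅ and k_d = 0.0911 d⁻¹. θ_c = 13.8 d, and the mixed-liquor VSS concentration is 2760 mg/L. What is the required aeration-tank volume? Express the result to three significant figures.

From the SRT design equation V = Y Q (S₀−S) θ_c / [X (1 + k_d θ_c)] = 0.607 × 1210 × (2320 − 16.3) × 13.8 / [2760 × (1 + 0.0911 × 13.8)] = 2.33×10^7 / 6230 = 3748 m³.

V ≈ 3750 m³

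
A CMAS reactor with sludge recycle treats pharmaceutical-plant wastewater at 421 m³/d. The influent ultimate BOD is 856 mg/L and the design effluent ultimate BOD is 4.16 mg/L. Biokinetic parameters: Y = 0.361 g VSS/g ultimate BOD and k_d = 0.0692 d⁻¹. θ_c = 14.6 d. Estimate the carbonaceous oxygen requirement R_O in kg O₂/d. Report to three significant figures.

R_O ≈ 267 kg O₂/d

The observed yield is Y_obs = Y/(1 + k_d·θ_c) = 0.361 / (1 + 0.0692 × 14.6) = 0.361 / 2.010 = 0.1796 g VSS per g ultimate BOD removed.
Substrate removed = Q·(S₀ − S) = 421 m³/d × (856 − 4.16) g/m³ = 3.59×10^5 g/d = 358.6 kg/d.
Biomass synthesised: P_X = Y_obs × 358.6 = 64.40 kg VSS/d.
R_O = Q·(S₀ − S) − 1.42·P_X = 358.6 − 1.42 × 64.40 = 267.2 kg O₂/d.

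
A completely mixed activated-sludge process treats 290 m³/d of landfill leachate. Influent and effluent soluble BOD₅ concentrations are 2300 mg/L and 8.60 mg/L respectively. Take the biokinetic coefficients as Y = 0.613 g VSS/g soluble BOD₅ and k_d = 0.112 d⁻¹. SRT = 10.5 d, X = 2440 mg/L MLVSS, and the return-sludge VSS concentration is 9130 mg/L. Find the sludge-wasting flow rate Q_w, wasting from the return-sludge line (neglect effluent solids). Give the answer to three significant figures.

Q_w ≈ 20.5 m³/d

Rearranging the biomass balance for a CMAS with decay, V = Y·Q·ΔS·θ_c / [X·(1+k_d θ_c)] = 0.613 × 290 × (2300 − 8.60) × 10.5 / [2440 × (1 + 0.112 × 10.5)] = 4.28×10^6 / 5309 = 805.6 m³.
θ_c = V·X/(Q_w·X_r) when wasting from the recycle, so Q_w = V·X/(θ_c·X_r) = 805.6 × 2440 / (10.5 × 9130) = 20.50 m³/d.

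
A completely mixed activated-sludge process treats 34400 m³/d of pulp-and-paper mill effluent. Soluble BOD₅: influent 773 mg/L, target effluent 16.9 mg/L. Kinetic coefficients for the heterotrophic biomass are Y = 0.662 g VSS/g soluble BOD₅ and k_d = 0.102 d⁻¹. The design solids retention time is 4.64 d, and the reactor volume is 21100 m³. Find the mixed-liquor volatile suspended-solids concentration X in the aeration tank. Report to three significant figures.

X ≈ 2570 mg/L

X = Y·Q·ΔS·θ_c / [V·(1 + k_d θ_c)] = 0.662 × 34400 × (773 − 16.9) × 4.64 / [21100 × (1 + 0.102 × 4.64)] = 2570 mg/L.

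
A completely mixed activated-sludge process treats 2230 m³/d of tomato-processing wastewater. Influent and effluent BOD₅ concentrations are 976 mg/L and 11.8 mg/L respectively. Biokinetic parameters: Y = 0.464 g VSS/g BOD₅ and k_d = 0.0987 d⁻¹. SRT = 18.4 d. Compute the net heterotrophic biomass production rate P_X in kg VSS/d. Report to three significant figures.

P_X ≈ 354 kg VSS/d

The observed yield is Y_obs = Y/(1 + k_d·θ_c) = 0.464 / (1 + 0.0987 × 18.4) = 0.464 / 2.816 = 0.1648 g VSS per g BOD₅ removed.
Q·(S₀ − S) = 2230 × (976 − 11.8) × 10⁻³ = 2150 kg/d removed.
Biomass produced: P_X = Y_obs·Q·ΔS = 0.1648 × 2150 ≈ 354.3 kg VSS/d.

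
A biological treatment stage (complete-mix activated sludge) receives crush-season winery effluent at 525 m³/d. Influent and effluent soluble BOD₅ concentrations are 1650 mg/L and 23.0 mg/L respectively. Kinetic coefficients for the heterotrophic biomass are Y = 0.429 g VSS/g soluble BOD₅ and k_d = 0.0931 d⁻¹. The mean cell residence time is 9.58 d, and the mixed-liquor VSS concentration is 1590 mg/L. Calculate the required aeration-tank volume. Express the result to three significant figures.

Steady-state biomass mass balance: V·X·(1 + k_d·θ_c) = Y·Q·(S₀ − S)·θ_c, so V = 0.429 × 525 × (1650 − 23.0) × 9.58 / [1590 × (1 + 0.0931 × 9.58)] = 3.51×10^6 / 3008 = 1167 m³.

V ≈ 1170 m³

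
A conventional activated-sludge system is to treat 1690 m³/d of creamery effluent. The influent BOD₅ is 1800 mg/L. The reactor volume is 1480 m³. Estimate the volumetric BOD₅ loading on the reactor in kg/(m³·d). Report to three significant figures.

L_v ≈ 2.06 kg BOD₅/(m³·d)

Applied BOD₅ load per unit volume = Q·S₀/V = (1690 × 1800/1000)/1480 = 2.055 kg BOD₅·m⁻³·d⁻¹.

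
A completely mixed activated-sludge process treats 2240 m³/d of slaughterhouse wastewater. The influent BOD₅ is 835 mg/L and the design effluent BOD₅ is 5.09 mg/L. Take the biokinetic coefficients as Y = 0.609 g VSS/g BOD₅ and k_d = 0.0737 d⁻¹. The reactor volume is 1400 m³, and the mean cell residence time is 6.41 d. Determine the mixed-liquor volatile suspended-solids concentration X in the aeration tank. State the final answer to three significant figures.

X ≈ 3520 mg/L

X = Y·Q·ΔS·θ_c / [V·(1 + k_d θ_c)] = 0.609 × 2240 × (835 − 5.09) × 6.41 / [1400 × (1 + 0.0737 × 6.41)] = 3520 mg/L.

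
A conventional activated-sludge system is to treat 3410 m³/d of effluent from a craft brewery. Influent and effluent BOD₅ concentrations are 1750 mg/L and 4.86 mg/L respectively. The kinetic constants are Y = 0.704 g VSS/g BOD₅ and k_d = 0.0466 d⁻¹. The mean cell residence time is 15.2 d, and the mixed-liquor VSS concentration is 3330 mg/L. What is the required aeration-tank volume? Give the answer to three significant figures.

Rearranging the biomass balance for a CMAS with decay, V = Y·Q·ΔS·θ_c / [X·(1+k_d θ_c)] = 0.704 × 3410 × (1750 − 4.86) × 15.2 / [3330 × (1 + 0.0466 × 15.2)] = 6.37×10^7 / 5689 = 11194 m³.

V ≈ 11200 m³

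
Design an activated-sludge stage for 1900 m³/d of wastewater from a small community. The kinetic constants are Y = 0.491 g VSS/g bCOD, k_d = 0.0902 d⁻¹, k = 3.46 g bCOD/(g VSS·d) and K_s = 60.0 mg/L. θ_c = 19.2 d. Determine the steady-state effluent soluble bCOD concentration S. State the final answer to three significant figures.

For a completely mixed reactor with recycle the Lawrence–McCarty relation gives S = K_s·(1 + k_d·θ_c) / [θ_c·(Y·k − k_d) − 1] = 60.0 × (1 + 0.0902 × 19.2) / [19.2 × (0.491 × 3.46 − 0.0902) − 1] = 163.9 / 29.89 = 5.484 mg/L.

S ≈ 5.48 mg/L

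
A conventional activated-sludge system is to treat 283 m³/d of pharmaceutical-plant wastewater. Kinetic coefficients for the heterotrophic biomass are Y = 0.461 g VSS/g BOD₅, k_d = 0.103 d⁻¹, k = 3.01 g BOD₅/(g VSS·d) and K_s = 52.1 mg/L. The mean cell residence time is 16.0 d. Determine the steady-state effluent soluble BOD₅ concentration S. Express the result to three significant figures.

S ≈ 7.06 mg/L

From the Monod/SRT balance for a CMAS, S = K_s·(1+k_d θ_c)/[θ_c·(Y k − k_d) − 1] = 52.1 × (1 + 0.103 × 16.0) / [16.0 × (0.461 × 3.01 − 0.103) − 1] = 138.0 / 19.55 = 7.055 mg/L.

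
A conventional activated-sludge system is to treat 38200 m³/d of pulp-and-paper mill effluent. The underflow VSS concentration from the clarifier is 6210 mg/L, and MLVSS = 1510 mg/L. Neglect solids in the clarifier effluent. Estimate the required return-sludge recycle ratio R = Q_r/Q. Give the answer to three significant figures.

Mass balance around the secondary clarifier (neglecting effluent solids): R = X / (X_r − X) = 1510 / (6210 − 1510) = 0.3213.

R ≈ 0.321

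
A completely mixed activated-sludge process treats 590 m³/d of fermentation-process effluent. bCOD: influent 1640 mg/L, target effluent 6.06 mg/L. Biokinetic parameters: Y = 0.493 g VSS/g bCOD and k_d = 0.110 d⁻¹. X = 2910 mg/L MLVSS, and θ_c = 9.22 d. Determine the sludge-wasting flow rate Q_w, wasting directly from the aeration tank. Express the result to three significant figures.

From the SRT design equation V = Y Q (S₀−S) θ_c / [X (1 + k_d θ_c)] = 0.493 × 590 × (1640 − 6.06) × 9.22 / [2910 × (1 + 0.110 × 9.22)] = 4.38×10^6 / 5861 = 747.6 m³.
For wasting at MLVSS concentration, Q_w = V/θ_c = 747.6/9.22 = 81.08 m³/d.

Q_w ≈ 81.1 m³/d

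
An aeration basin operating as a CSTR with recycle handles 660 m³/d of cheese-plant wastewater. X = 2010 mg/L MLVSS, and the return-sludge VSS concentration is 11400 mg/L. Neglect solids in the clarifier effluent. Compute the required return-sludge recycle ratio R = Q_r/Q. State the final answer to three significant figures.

R ≈ 0.214

Solids balance on the clarifier gives (1+R)X = R·X_r, so R = X/(X_r − X) = 2010 / (11400 − 2010) = 0.2141.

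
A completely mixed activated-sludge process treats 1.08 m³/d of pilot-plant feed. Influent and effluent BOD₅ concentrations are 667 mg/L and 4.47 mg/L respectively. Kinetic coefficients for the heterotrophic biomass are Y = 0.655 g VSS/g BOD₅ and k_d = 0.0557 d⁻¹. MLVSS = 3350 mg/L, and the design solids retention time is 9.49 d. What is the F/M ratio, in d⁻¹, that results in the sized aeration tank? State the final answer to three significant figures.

From the SRT design equation V = Y Q (S₀−S) θ_c / [X (1 + k_d θ_c)] = 0.655 × 1.08 × (667 − 4.47) × 9.49 / [3350 × (1 + 0.0557 × 9.49)] = 4.45×10^3 / 5121 = 0.8686 m³.
F/M = Q·S₀ / (V·X) = 1.08 × 667 / (0.8686 × 3350) = 0.2476 g BOD₅·(g VSS·d)⁻¹.

F/M ≈ 0.248 d⁻¹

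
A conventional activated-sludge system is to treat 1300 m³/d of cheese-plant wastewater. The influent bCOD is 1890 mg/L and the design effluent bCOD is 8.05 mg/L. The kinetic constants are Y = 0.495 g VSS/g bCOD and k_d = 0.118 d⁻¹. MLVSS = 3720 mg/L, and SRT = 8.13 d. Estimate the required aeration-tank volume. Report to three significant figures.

V ≈ 1350 m³

Rearranging the biomass balance for a CMAS with decay, V = Y·Q·ΔS·θ_c / [X·(1+k_d θ_c)] = 0.495 × 1300 × (1890 − 8.05) × 8.13 / [3720 × (1 + 0.118 × 8.13)] = 9.85×10^6 / 7289 = 1351 m³.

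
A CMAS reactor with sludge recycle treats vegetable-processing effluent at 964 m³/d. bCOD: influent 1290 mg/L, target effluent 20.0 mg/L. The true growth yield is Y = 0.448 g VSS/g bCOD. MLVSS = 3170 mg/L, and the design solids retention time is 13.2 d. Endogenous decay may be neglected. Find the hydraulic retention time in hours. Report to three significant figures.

τ ≈ 56.9 h

Biomass mass balance (decay neglected): V·X = Y·Q·(S₀ − S)·θ_c, so V = 0.448 × 964 × (1290 − 20.0) × 13.2 / 3170 = 2284 m³.
τ = V/Q = 2284/964 = 2.369 d, or 56.86 h.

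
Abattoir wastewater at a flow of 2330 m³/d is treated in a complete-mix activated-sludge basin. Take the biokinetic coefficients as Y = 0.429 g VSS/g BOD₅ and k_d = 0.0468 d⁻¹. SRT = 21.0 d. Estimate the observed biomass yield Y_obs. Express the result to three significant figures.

Y_obs ≈ 0.216 g VSS/g BOD₅

Y_obs = Y / (1 + k_d θ_c) = 0.429 / (1 + 0.0468 × 21.0) = 0.429 / 1.983 = 0.2164.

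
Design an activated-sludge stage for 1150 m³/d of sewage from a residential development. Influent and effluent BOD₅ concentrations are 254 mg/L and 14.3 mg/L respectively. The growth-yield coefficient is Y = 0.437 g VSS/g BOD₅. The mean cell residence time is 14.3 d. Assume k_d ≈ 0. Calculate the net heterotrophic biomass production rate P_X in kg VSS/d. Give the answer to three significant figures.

P_X ≈ 120 kg VSS/d

Since k_d ≈ 0, Y_obs = Y = 0.437 g VSS/g BOD₅.
Mass of BOD₅ removed per day: Q(S₀ − S) = 1150 × 239.7 g/m³ = 275.7 kg/d.
So the net sludge growth is P_X = 0.4370 × 275.7 = 120.5 kg VSS/d.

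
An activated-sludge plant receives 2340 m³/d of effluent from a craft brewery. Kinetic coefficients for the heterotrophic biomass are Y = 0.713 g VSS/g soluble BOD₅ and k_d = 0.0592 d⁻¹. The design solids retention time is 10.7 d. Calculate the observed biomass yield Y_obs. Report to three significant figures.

Observed yield with endogenous decay: Y_obs = Y / (1 + k_d·θ_c) = 0.713 / (1 + 0.0592 × 10.7) = 0.713 / 1.633 = 0.4365 g VSS/g soluble BOD₅.

Y_obs ≈ 0.437 g VSS/g soluble BOD₅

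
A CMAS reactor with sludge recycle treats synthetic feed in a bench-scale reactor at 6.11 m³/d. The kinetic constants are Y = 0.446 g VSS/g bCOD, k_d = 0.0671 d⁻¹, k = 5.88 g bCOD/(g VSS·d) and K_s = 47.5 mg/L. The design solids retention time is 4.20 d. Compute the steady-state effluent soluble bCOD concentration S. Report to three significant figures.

S ≈ 6.26 mg/L

Effluent substrate depends only on kinetics and SRT: S = K_s(1 + k_d θ_c) / [θ_c(Yk − k_d) − 1] = 47.5 × (1 + 0.0671 × 4.20) / [4.20 × (0.446 × 5.88 − 0.0671) − 1] = 60.89 / 9.733 = 6.256 mg/L.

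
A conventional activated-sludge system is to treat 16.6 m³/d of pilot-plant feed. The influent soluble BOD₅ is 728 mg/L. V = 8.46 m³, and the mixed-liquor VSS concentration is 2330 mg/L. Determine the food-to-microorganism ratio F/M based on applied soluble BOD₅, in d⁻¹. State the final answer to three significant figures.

F/M ≈ 0.613 d⁻¹

F/M = Q·S₀ / (V·X) = 16.6 × 728 / (8.460 × 2330) = 0.6131 g soluble BOD₅·(g VSS·d)⁻¹.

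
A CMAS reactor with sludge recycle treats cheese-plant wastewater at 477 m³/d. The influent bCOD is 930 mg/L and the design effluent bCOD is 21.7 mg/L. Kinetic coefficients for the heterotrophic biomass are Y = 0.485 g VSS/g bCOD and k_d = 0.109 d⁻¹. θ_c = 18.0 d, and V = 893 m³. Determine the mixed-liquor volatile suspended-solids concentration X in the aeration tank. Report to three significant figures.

From V·X·(1 + k_d·θ_c) = Y·Q·(S₀ − S)·θ_c: X = 0.485 × 477 × (930 − 21.7) × 18.0 / [893 × (1 + 0.109 × 18.0)] = 1430 mg/L.

X ≈ 1430 mg/L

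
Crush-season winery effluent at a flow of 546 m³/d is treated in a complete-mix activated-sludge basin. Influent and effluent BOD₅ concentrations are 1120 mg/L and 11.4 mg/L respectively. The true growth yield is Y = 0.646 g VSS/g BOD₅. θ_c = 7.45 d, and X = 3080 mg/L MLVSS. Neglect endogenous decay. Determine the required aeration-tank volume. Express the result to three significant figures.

V·X = Y·Q·ΔS·θ_c gives V = 0.646 × 546 × (1120 − 11.4) × 7.45 / 3080 = 945.8 m³.

V ≈ 946 m³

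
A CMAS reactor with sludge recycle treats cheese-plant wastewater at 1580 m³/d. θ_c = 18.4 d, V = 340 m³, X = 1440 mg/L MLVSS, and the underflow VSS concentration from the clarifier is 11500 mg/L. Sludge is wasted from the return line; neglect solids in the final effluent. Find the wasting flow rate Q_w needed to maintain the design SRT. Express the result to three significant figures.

Q_w ≈ 2.31 m³/d

θ_c = V·X/(Q_w·X_r) when wasting from the recycle, so Q_w = V·X/(θ_c·X_r) = 340.0 × 1440 / (18.4 × 11500) = 2.314 m³/d.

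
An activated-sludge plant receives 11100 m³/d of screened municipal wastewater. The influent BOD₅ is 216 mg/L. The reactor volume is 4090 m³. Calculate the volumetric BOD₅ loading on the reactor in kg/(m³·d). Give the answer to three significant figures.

Applied BOD₅ load per unit volume = Q·S₀/V = (11100 × 216/1000)/4090 = 0.5862 kg BOD₅·m⁻³·d⁻¹.

L_v ≈ 0.586 kg BOD₅/(m³·d)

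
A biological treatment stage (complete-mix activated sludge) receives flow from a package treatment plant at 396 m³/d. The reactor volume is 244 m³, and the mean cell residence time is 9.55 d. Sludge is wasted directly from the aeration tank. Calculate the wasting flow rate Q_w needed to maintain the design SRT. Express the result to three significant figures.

Q_w ≈ 25.5 m³/d

Wasting from the aeration tank: Q_w = V / θ_c = 244.0 / 9.55 = 25.55 m³/d.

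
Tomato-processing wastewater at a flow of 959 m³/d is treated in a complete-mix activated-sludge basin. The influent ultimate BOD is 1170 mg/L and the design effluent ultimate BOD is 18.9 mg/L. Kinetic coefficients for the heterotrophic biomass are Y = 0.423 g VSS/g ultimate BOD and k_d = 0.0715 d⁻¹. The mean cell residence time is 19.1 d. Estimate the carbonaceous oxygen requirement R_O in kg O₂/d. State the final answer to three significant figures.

R_O ≈ 824 kg O₂/d

Y_obs = Y / (1 + k_d θ_c) = 0.423 / (1 + 0.0715 × 19.1) = 0.423 / 2.366 = 0.1788.
Q·(S₀ − S) = 959 × (1170 − 18.9) × 10⁻³ = 1104 kg/d removed.
Biomass synthesised: P_X = Y_obs × 1104 = 197.4 kg VSS/d.
R_O = Q·(S₀ − S) − 1.42·P_X = 1104 − 1.42 × 197.4 = 823.6 kg O₂/d.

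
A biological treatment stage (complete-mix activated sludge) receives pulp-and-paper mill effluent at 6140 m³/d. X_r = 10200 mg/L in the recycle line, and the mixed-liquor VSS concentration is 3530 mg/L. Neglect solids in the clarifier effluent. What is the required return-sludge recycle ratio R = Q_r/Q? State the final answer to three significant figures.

Solids balance on the clarifier gives (1+R)X = R·X_r, so R = X/(X_r − X) = 3530 / (10200 − 3530) = 0.5292.

R ≈ 0.529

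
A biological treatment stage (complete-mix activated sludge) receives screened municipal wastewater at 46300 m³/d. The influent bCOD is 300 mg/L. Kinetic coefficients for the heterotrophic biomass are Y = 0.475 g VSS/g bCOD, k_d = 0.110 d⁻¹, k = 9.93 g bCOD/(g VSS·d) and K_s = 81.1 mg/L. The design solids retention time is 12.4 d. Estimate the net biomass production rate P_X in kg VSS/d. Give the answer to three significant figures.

P_X ≈ 2760 kg VSS/d

For a completely mixed reactor with recycle the Lawrence–McCarty relation gives S = K_s·(1 + k_d·θ_c) / [θ_c·(Y·k − k_d) − 1] = 81.1 × (1 + 0.110 × 12.4) / [12.4 × (0.475 × 9.93 − 0.110) − 1] = 191.7 / 56.12 = 3.416 mg/L.
Observed yield with endogenous decay: Y_obs = Y / (1 + k_d·θ_c) = 0.475 / (1 + 0.110 × 12.4) = 0.475 / 2.364 = 0.2009 g VSS/g bCOD.
Substrate removed = Q·(S₀ − S) = 46300 m³/d × (300 − 3.42) g/m³ = 1.37×10^7 g/d = 13732 kg/d.
So the net sludge growth is P_X = 0.2009 × 13732 = 2759 kg VSS/d.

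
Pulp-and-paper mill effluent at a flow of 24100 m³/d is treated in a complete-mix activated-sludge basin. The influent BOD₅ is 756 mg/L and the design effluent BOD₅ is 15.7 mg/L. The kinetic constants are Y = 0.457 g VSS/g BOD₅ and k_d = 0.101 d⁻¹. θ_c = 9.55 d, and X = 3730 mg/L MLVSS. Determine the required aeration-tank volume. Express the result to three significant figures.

Steady-state biomass mass balance: V·X·(1 + k_d·θ_c) = Y·Q·(S₀ − S)·θ_c, so V = 0.457 × 24100 × (756 − 15.7) × 9.55 / [3730 × (1 + 0.101 × 9.55)] = 7.79×10^7 / 7328 = 10626 m³.

V ≈ 10600 m³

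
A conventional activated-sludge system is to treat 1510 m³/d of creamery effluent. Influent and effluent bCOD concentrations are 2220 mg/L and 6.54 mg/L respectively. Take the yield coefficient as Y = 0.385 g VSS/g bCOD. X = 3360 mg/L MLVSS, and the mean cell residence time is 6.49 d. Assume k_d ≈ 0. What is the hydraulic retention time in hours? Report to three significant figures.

V·X = Y·Q·ΔS·θ_c gives V = 0.385 × 1510 × (2220 − 6.54) × 6.49 / 3360 = 2486 m³.
HRT = V/Q = 2486 m³ / 1510 m³·d⁻¹ = 1.646 d × 24 = 39.50 h.

τ ≈ 39.5 h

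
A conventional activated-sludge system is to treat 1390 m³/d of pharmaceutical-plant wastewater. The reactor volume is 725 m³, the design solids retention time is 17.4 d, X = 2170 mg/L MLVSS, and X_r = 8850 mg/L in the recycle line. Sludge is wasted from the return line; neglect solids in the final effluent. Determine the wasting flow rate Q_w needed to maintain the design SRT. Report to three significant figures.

Q_w = (V·X)/(θ_c X_r) = 725.0 × 2170 / (17.4 × 8850) = 10.22 m³/d.

Q_w ≈ 10.2 m³/d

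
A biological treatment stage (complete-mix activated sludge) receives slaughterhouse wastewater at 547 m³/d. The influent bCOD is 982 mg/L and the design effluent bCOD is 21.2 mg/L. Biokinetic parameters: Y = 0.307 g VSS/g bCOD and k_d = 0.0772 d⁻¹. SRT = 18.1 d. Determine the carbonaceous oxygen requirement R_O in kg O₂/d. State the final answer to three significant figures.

Y_obs = Y / (1 + k_d θ_c) = 0.307 / (1 + 0.0772 × 18.1) = 0.307 / 2.397 = 0.1281.
Q·(S₀ − S) = 547 × (982 − 21.2) × 10⁻³ = 525.6 kg/d removed.
Biomass synthesised: P_X = Y_obs × 525.6 = 67.30 kg VSS/d.
Carbonaceous O₂ demand = substrate oxidised − cell-mass equivalent = 525.6 − 1.42 × 67.30 = 430.0 kg O₂/d.

R_O ≈ 430 kg O₂/d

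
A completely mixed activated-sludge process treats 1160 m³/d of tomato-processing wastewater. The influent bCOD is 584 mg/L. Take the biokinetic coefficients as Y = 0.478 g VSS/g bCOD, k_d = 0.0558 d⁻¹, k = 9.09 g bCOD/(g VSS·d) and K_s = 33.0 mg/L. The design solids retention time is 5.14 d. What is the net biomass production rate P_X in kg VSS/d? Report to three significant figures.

From the Monod/SRT balance for a CMAS, S = K_s·(1+k_d θ_c)/[θ_c·(Y k − k_d) − 1] = 33.0 × (1 + 0.0558 × 5.14) / [5.14 × (0.478 × 9.09 − 0.0558) − 1] = 42.46 / 21.05 = 2.018 mg/L.
Correct the yield for decay: Y_obs = Y/(1 + k_d θ_c) = 0.478 / (1 + 0.0558 × 5.14) = 0.478 / 1.287 = 0.3715.
Mass of bCOD removed per day: Q(S₀ − S) = 1160 × 582.0 g/m³ = 675.1 kg/d.
P_X = Y_obs · Q(S₀ − S) = 0.3715 × 675.1 = 250.8 kg VSS/d.

P_X ≈ 251 kg VSS/d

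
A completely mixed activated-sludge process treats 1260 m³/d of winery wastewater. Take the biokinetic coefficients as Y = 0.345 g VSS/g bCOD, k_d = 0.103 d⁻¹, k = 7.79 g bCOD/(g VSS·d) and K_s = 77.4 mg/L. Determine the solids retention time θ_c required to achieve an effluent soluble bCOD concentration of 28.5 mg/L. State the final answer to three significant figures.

From 1/θ_c = Y·k·S/(K_s + S) − k_d: Y·k·S/(K_s+S) = 0.345 × 7.79 × 28.5 / (77.4 + 28.5) = 0.7233 d⁻¹.
θ_c = 1/(μ − k_d) = 1/(0.7233 − 0.103) = 1/0.6203 = 1.612 d.

θ_c ≈ 1.61 d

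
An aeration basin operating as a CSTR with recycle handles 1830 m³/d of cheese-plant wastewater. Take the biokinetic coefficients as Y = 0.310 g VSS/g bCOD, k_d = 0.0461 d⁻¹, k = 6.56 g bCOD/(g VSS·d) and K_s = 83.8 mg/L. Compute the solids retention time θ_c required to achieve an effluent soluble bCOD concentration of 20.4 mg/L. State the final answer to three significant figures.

Specific growth rate at S = 20.4 mg/L: μ = YkS/(K_s+S) = 0.310·6.56·20.4/(83.8+20.4) = 0.3981 d⁻¹.
1/θ_c = 0.3981 − 0.0461 = 0.3520 d⁻¹, so θ_c = 2.841 d.

θ_c ≈ 2.84 d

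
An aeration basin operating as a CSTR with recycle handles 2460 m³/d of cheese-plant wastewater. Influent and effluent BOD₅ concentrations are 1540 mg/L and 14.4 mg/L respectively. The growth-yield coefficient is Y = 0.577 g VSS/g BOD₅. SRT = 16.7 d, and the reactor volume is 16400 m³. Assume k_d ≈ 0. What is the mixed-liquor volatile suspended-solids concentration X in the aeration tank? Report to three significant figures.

From V·X = Y·Q·(S₀ − S)·θ_c (decay neglected): X = 0.577 × 2460 × (1540 − 14.4) × 16.7 / 16400 = 2205 mg/L.

X ≈ 2210 mg/L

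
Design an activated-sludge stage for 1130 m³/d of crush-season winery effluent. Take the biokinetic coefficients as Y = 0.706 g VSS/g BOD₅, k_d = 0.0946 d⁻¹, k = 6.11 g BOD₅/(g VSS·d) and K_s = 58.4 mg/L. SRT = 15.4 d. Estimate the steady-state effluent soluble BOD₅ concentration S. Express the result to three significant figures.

S ≈ 2.24 mg/L

From the Monod/SRT balance for a CMAS, S = K_s·(1+k_d θ_c)/[θ_c·(Y k − k_d) − 1] = 58.4 × (1 + 0.0946 × 15.4) / [15.4 × (0.706 × 6.11 − 0.0946) − 1] = 143.5 / 63.97 = 2.243 mg/L.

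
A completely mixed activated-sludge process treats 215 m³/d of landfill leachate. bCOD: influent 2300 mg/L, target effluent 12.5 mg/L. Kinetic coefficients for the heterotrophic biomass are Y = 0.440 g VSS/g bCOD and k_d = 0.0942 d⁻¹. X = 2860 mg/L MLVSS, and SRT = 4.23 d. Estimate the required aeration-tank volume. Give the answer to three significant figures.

V ≈ 229 m³

Rearranging the biomass balance for a CMAS with decay, V = Y·Q·ΔS·θ_c / [X·(1+k_d θ_c)] = 0.440 × 215 × (2300 − 12.5) × 4.23 / [2860 × (1 + 0.0942 × 4.23)] = 9.15×10^5 / 4000 = 228.9 m³.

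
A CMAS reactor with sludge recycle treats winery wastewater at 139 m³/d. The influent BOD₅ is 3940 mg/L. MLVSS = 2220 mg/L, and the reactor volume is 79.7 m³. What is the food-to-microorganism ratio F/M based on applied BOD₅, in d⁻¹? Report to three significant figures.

F/M = applied load / biomass = Q·S₀/(V·X) = 139 × 3940 / (79.70 × 2220) = 3.095 d⁻¹.

F/M ≈ 3.10 d⁻¹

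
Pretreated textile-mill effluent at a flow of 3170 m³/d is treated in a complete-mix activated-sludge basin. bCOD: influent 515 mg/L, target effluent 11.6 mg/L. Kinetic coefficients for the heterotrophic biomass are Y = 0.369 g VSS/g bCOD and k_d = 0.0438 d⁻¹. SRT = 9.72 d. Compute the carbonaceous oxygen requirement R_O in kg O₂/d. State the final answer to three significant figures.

R_O ≈ 1010 kg O₂/d

Y_obs = Y / (1 + k_d θ_c) = 0.369 / (1 + 0.0438 × 9.72) = 0.369 / 1.426 = 0.2588.
ΔS = 515 − 11.6 = 503.4 mg/L, so the substrate removal rate is 3170 × 503.4/1000 = 1596 kg bCOD/d.
Net sludge production P_X = 0.2588 × 1596 = 413.0 kg VSS/d.
Carbonaceous O₂ demand = substrate oxidised − cell-mass equivalent = 1596 − 1.42 × 413.0 = 1009 kg O₂/d.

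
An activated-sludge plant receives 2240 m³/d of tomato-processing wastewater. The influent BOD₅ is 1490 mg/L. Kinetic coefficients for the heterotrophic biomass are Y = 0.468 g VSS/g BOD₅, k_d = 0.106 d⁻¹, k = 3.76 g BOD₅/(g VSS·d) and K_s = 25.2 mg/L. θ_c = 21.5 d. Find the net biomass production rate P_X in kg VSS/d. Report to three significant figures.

P_X ≈ 476 kg VSS/d

For a completely mixed reactor with recycle the Lawrence–McCarty relation gives S = K_s·(1 + k_d·θ_c) / [θ_c·(Y·k − k_d) − 1] = 25.2 × (1 + 0.106 × 21.5) / [21.5 × (0.468 × 3.76 − 0.106) − 1] = 82.63 / 34.55 = 2.391 mg/L.
Observed yield with endogenous decay: Y_obs = Y / (1 + k_d·θ_c) = 0.468 / (1 + 0.106 × 21.5) = 0.468 / 3.279 = 0.1427 g VSS/g BOD₅.
Q·(S₀ − S) = 2240 × (1490 − 2.39) × 10⁻³ = 3332 kg/d removed.
So the net sludge growth is P_X = 0.1427 × 3332 = 475.6 kg VSS/d.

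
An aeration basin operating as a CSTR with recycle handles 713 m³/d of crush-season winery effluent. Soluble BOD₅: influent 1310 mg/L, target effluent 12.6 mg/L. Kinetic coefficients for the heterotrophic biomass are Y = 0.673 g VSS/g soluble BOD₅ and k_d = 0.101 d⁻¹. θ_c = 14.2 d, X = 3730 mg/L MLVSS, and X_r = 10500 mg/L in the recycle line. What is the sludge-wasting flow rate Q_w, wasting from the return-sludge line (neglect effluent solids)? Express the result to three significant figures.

Q_w ≈ 24.4 m³/d

From the SRT design equation V = Y Q (S₀−S) θ_c / [X (1 + k_d θ_c)] = 0.673 × 713 × (1310 − 12.6) × 14.2 / [3730 × (1 + 0.101 × 14.2)] = 8.84×10^6 / 9080 = 973.6 m³.
Wasting from the return line (neglecting effluent solids): Q_w = V·X / (θ_c·X_r) = 973.6 × 3730 / (14.2 × 10500) = 24.36 m³/d.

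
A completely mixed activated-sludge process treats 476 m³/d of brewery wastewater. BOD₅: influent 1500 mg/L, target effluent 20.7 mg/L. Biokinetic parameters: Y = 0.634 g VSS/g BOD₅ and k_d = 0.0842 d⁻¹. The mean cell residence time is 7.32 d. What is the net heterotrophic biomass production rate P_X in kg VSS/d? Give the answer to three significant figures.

Observed yield with endogenous decay: Y_obs = Y / (1 + k_d·θ_c) = 0.634 / (1 + 0.0842 × 7.32) = 0.634 / 1.616 = 0.3922 g VSS/g BOD₅.
ΔS = 1500 − 20.7 = 1479 mg/L, so the substrate removal rate is 476 × 1479/1000 = 704.1 kg BOD₅/d.
So the net sludge growth is P_X = 0.3922 × 704.1 = 276.2 kg VSS/d.

P_X ≈ 276 kg VSS/d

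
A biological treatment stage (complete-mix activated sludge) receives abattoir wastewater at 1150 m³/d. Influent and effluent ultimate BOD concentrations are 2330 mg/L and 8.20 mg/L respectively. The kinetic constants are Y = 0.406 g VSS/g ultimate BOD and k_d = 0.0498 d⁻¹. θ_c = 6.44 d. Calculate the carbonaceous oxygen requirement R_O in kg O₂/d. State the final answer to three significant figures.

R_O ≈ 1500 kg O₂/d

Y_obs = Y / (1 + k_d θ_c) = 0.406 / (1 + 0.0498 × 6.44) = 0.406 / 1.321 = 0.3074.
Substrate removed = Q·(S₀ − S) = 1150 m³/d × (2330 − 8.20) g/m³ = 2.67×10^6 g/d = 2670 kg/d.
P_X = Y_obs·Q·(S₀ − S) = 0.3074 × 2670 = 820.8 kg VSS/d.
R_O = Q·ΔS − 1.42 P_X = 2670 − 1166 = 1505 kg O₂/d.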